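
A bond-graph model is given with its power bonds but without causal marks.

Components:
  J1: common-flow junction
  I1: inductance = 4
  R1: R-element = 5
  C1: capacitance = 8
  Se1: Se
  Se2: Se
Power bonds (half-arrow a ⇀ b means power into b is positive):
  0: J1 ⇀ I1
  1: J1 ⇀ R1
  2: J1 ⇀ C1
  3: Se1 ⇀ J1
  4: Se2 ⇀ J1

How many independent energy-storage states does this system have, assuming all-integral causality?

2  (C1, I1 all integral)

b3 |J1  (Se1: effort source, stroke at far end)
b4 |J1  (Se2: effort source, stroke at far end)
b0 |I1  (I1: I, integral causality)
b1 |J1  (1-jn J1 has f-setter on 0)
b2 |J1  (1-jn J1 has f-setter on 0)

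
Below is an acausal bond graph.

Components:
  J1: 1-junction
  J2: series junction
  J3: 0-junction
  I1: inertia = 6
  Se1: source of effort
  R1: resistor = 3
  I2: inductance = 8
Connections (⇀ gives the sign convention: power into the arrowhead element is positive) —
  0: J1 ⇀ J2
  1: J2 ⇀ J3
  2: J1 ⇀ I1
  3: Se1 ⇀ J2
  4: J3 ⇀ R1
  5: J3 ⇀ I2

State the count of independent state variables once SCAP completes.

b3 |J2  (Se1: effort source, stroke at far end)
b2 |I1  (prefer integral on I1)
b0 |J1  (common-f at J1 fixed by 2)
b1 |J2  (common-f at J2 fixed by 0)
b5 |I2  (prefer integral on I2)
b4 |J3  (closing 0-jn rule on J3)

2  (I1, I2 all integral)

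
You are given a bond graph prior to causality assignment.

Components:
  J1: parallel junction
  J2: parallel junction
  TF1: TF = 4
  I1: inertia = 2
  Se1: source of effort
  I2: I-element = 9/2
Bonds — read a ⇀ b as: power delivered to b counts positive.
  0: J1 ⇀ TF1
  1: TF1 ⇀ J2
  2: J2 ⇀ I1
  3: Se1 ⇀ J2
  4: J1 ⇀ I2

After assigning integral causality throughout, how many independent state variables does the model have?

b3 →J2  (Se1: effort source, stroke at far end)
b1 →TF1  (common-e at J2 fixed by 3)
b2 →I1  (0-jn J2 has e-setter on 3)
b0 →J1  (through TF1, causality passes straight; one stroke at TF1)
b4 →I2  (0-jn J1 has e-setter on 0)

2  (I1, I2 all integral)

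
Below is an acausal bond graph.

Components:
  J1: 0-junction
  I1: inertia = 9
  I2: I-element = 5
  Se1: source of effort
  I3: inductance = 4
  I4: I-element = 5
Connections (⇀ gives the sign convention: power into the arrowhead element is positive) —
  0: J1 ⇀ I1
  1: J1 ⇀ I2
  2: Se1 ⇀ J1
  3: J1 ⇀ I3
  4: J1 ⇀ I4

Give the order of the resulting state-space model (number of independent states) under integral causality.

4  (I1, I2, I3, I4 all integral)

β2 stroke→J1  (Se1: effort source, stroke at far end)
β0 stroke→I1  (0-jn J1 has e-setter on 2)
β1 stroke→I2  (J1 effort already set via bond 2)
β3 stroke→I3  (0-jn J1 has e-setter on 2)
β4 stroke→I4  (0-jn J1 has e-setter on 2)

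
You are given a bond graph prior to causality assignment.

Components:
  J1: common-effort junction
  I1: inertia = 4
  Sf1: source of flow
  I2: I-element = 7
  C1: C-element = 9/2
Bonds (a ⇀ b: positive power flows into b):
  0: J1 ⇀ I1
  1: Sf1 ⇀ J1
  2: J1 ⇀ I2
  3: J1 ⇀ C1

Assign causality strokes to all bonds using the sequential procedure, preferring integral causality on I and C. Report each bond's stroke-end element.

β1 |Sf1  (Sf1 fixes flow; stroke at Sf1)
β0 |I1  (I1 integral (f out))
β2 |I2  (I2 integral (f out))
β3 |J1  (closing 0-jn rule on J1)

b0 →I1
b1 →Sf1
b2 →I2
b3 →J1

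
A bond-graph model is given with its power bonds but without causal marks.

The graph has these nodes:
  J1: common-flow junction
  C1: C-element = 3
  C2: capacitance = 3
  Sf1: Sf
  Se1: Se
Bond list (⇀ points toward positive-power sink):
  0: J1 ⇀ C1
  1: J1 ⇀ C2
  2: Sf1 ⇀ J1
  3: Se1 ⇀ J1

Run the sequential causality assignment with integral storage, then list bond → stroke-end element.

#0 |J1
#1 |J1
#2 |Sf1
#3 |J1

β2 →Sf1  (Sf1 (Sf) sets flow on bond)
β3 →J1  (Se1 (Se) sets effort on bond)
β0 →J1  (J1 flow already set via bond 2)
β1 →J1  (J1 flow already set via bond 2)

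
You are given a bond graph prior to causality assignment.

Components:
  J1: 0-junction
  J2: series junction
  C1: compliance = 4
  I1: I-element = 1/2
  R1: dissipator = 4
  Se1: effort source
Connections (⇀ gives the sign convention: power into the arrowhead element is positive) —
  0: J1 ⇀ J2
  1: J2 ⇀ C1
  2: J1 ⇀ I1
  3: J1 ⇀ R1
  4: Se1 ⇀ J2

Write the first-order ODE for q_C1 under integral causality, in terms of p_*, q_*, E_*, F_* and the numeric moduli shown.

dq_C1/dt = E_Se1/4 - 2*p_I1 - q_C1/16

bond 4 →J2  (Se1 (Se) sets effort on bond)
bond 1 →J2  (C1 outputs effort q/C1)
bond 0 →J1  (J2 needs exactly one f-in)
bond 2 →I1  (J1: bond 0 brought effort, rest push out)
bond 3 →R1  (0-jn J1 has e-setter on 0)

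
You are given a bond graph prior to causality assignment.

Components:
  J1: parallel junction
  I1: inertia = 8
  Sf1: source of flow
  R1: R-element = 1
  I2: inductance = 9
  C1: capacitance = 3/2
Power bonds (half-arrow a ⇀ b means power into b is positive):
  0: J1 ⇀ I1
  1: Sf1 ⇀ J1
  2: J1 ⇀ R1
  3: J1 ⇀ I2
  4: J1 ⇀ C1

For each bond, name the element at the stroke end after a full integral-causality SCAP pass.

b0 stroke→I1
b1 stroke→Sf1
b2 stroke→R1
b3 stroke→I2
b4 stroke→J1

b1 |Sf1  (source Sf1 imposes f)
b0 |I1  (I1 integral (f out))
b3 |I2  (prefer integral on I2)
b4 |J1  (C1: C, integral causality)
b2 |R1  (0-jn J1 has e-setter on 4)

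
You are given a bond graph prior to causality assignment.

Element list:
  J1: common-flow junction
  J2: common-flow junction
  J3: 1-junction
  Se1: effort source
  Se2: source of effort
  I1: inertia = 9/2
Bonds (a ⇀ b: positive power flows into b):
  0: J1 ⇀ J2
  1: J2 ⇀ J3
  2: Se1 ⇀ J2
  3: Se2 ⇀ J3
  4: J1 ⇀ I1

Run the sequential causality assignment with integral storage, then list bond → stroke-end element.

#2 |J2  (source Se1 imposes e)
#3 |J3  (Se2: effort source, stroke at far end)
#1 |J2  (closing 1-jn rule on J3)
#0 |J1  (closing 1-jn rule on J2)
#4 |I1  (J1 needs exactly one f-in)

β0 stroke at J1
β1 stroke at J2
β2 stroke at J2
β3 stroke at J3
β4 stroke at I1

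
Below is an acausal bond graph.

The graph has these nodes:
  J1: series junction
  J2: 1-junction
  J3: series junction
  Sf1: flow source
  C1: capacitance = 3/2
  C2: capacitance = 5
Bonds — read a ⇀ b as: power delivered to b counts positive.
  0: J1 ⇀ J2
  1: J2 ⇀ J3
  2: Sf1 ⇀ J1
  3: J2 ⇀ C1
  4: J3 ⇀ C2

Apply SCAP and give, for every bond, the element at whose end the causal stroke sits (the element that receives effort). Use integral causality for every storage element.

b0 →J1
b1 →J2
b2 →Sf1
b3 →J2
b4 →J3

#2 stroke at Sf1  (Sf1 (Sf) sets flow on bond)
#0 stroke at J1  (common-f at J1 fixed by 2)
#1 stroke at J2  (J2: bond 0 brought flow, rest push out)
#3 stroke at J2  (common-f at J2 fixed by 0)
#4 stroke at J3  (J3: bond 1 brought flow, rest push out)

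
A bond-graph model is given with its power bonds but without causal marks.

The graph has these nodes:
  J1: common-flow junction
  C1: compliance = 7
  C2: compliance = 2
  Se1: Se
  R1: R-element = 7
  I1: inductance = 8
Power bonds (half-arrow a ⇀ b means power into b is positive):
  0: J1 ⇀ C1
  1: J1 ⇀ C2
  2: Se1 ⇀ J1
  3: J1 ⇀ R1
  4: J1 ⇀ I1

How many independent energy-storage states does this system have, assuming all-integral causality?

bond 2 |J1  (Se1 fixes effort; stroke away)
bond 0 |J1  (C1 integral (e out))
bond 1 |J1  (C2: C, integral causality)
bond 4 |I1  (I1: I, integral causality)
bond 3 |J1  (J1 flow already set via bond 4)

3  (C1, C2, I1 all integral)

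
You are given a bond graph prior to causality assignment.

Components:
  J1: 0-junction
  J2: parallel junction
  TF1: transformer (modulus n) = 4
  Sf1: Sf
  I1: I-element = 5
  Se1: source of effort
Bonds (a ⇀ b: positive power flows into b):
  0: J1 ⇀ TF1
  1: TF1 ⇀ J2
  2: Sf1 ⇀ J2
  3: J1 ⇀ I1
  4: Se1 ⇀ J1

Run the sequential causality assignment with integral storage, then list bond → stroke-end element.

β0 →TF1
β1 →J2
β2 →Sf1
β3 →I1
β4 →J1

β2 →Sf1  (Sf1 (Sf) sets flow on bond)
β4 →J1  (Se1 fixes effort; stroke away)
β0 →TF1  (common-e at J1 fixed by 4)
β3 →I1  (0-jn J1 has e-setter on 4)
β1 →J2  (only one effort-in slot at J2)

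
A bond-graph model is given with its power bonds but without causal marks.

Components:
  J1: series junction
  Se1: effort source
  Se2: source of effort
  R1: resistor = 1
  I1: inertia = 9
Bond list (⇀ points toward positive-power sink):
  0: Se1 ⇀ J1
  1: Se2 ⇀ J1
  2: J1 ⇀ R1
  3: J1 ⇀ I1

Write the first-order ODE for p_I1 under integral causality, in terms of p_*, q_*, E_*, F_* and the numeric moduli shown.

bond 0 →J1  (Se1 (Se) sets effort on bond)
bond 1 →J1  (source Se2 imposes e)
bond 3 →I1  (I1 outputs flow p/I1)
bond 2 →J1  (1-jn J1 has f-setter on 3)

dp_I1/dt = E_Se1 + E_Se2 - p_I1/9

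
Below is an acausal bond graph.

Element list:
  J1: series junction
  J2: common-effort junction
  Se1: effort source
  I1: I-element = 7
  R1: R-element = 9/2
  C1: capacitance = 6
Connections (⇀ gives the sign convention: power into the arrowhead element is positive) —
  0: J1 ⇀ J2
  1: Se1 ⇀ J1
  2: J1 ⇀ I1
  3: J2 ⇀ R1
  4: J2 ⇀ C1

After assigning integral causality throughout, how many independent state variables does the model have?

b1 →J1  (source Se1 imposes e)
b2 →I1  (I1: I, integral causality)
b0 →J1  (common-f at J1 fixed by 2)
b4 →J2  (C1 integral (e out))
b3 →R1  (0-jn J2 has e-setter on 4)

2  (C1, I1 all integral)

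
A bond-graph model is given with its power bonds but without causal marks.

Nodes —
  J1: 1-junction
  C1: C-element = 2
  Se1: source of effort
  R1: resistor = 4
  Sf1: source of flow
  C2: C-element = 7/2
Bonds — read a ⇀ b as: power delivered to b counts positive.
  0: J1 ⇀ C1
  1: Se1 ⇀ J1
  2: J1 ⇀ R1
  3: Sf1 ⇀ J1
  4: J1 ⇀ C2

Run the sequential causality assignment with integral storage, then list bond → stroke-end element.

#0 →J1
#1 →J1
#2 →J1
#3 →Sf1
#4 →J1

β1 stroke at J1  (Se1: effort source, stroke at far end)
β3 stroke at Sf1  (source Sf1 imposes f)
β0 stroke at J1  (common-f at J1 fixed by 3)
β2 stroke at J1  (J1: bond 3 brought flow, rest push out)
β4 stroke at J1  (common-f at J1 fixed by 3)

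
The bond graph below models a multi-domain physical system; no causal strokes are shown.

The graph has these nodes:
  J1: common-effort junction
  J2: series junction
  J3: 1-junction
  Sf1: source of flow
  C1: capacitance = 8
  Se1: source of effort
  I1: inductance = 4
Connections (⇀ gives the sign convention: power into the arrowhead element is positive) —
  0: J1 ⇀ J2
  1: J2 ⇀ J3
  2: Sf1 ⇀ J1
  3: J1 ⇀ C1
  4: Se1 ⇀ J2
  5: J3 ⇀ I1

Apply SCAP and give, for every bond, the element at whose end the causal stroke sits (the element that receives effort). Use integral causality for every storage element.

b0 stroke at J2
b1 stroke at J3
b2 stroke at Sf1
b3 stroke at J1
b4 stroke at J2
b5 stroke at I1

β2 →Sf1  (source Sf1 imposes f)
β4 →J2  (source Se1 imposes e)
β3 →J1  (C1: C, integral causality)
β0 →J2  (J1 effort already set via bond 3)
β1 →J3  (closing 1-jn rule on J2)
β5 →I1  (only one flow-in slot at J3)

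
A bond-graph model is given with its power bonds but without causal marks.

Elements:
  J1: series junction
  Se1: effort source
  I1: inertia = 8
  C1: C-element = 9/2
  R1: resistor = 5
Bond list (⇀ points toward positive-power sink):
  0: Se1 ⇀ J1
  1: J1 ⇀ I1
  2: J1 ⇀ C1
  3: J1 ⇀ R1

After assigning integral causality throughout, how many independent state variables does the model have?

2  (C1, I1 all integral)

#0 →J1  (source Se1 imposes e)
#1 →I1  (I1 integral (f out))
#2 →J1  (1-jn J1 has f-setter on 1)
#3 →J1  (common-f at J1 fixed by 1)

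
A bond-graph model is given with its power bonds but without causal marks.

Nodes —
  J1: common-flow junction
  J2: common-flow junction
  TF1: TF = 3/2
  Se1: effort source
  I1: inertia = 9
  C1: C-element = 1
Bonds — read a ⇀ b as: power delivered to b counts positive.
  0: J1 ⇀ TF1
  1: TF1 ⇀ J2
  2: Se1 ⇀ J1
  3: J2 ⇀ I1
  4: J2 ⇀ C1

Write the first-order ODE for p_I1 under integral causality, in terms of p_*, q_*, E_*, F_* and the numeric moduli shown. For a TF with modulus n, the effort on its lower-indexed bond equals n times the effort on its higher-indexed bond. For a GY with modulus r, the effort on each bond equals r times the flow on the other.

β2 |J1  (Se1 fixes effort; stroke away)
β0 |TF1  (closing 1-jn rule on J1)
β1 |J2  (TF1 one-in-one-out from 0)
β3 |I1  (I1: I, integral causality)
β4 |J2  (J2 flow already set via bond 3)

dp_I1/dt = 2*E_Se1/3 - q_C1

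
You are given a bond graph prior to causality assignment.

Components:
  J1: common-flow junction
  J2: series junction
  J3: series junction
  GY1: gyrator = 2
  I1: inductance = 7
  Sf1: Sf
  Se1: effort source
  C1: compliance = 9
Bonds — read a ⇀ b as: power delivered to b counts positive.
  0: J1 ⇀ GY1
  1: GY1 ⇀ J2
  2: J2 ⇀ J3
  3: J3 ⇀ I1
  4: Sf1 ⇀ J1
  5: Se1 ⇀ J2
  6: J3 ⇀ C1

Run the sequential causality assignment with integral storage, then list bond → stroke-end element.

bond 0 |J1
bond 1 |J2
bond 2 |J3
bond 3 |I1
bond 4 |Sf1
bond 5 |J2
bond 6 |J3

b4 →Sf1  (Sf1: flow source, stroke at near end)
b5 →J2  (Se1 fixes effort; stroke away)
b0 →J1  (1-jn J1 has f-setter on 4)
b1 →J2  (GY1: gyrator matches bond 0)
b2 →J3  (only one flow-in slot at J2)
b3 →I1  (prefer integral on I1)
b6 →J3  (J3 flow already set via bond 3)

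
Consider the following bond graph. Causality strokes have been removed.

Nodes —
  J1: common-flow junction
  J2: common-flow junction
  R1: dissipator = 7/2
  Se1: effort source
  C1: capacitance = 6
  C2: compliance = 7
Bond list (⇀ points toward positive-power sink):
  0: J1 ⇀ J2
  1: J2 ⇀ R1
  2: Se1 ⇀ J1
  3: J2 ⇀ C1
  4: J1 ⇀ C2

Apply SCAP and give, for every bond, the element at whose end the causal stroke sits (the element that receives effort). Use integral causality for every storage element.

β2 stroke at J1  (Se1: effort source, stroke at far end)
β3 stroke at J2  (C1: C, integral causality)
β4 stroke at J1  (C2 outputs effort q/C2)
β0 stroke at J2  (J1 needs exactly one f-in)
β1 stroke at R1  (closing 1-jn rule on J2)

#0 stroke→J2
#1 stroke→R1
#2 stroke→J1
#3 stroke→J2
#4 stroke→J1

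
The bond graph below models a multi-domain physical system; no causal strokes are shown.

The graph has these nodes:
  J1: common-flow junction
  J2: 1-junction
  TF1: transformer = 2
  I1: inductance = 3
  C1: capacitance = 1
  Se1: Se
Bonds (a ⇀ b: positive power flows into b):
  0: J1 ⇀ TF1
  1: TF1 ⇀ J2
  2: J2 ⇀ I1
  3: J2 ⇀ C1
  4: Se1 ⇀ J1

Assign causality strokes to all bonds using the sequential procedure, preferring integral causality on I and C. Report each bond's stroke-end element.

b0 stroke→TF1
b1 stroke→J2
b2 stroke→I1
b3 stroke→J2
b4 stroke→J1

b4 stroke at J1  (source Se1 imposes e)
b0 stroke at TF1  (closing 1-jn rule on J1)
b1 stroke at J2  (through TF1, causality passes straight; one stroke at TF1)
b2 stroke at I1  (prefer integral on I1)
b3 stroke at J2  (J2 flow already set via bond 2)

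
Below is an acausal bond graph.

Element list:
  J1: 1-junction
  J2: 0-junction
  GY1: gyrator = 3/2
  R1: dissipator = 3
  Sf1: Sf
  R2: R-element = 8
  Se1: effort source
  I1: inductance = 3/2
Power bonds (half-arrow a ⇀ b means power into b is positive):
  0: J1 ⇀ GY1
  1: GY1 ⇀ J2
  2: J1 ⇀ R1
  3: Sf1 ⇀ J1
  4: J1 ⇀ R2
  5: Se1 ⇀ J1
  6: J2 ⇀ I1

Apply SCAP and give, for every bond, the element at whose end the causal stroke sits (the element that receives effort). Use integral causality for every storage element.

b0 stroke at J1
b1 stroke at J2
b2 stroke at J1
b3 stroke at Sf1
b4 stroke at J1
b5 stroke at J1
b6 stroke at I1

bond 3 →Sf1  (Sf1: flow source, stroke at near end)
bond 5 →J1  (Se1 fixes effort; stroke away)
bond 0 →J1  (J1: bond 3 brought flow, rest push out)
bond 2 →J1  (1-jn J1 has f-setter on 3)
bond 4 →J1  (J1 flow already set via bond 3)
bond 1 →J2  (GY GY1: same side as bond 0)
bond 6 →I1  (J2 effort already set via bond 1)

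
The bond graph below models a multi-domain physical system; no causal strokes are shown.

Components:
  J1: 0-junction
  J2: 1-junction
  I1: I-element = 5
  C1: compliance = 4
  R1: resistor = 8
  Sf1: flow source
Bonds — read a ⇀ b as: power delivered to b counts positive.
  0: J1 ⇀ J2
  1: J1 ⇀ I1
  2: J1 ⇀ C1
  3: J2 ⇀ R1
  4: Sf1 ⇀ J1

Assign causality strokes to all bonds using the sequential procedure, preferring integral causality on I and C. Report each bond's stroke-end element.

β0 →J2
β1 →I1
β2 →J1
β3 →R1
β4 →Sf1

bond 4 →Sf1  (source Sf1 imposes f)
bond 1 →I1  (I1: I, integral causality)
bond 2 →J1  (prefer integral on C1)
bond 0 →J2  (J1 effort already set via bond 2)
bond 3 →R1  (closing 1-jn rule on J2)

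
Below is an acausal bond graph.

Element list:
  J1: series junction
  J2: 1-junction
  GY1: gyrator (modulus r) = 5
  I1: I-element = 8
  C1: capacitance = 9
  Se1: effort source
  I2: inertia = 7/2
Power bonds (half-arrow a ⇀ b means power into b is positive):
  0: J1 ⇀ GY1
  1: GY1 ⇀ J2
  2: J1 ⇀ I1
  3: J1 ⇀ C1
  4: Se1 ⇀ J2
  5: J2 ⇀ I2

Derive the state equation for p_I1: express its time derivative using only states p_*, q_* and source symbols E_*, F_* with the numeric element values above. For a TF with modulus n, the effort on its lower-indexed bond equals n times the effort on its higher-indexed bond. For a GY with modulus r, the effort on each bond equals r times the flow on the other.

#4 |J2  (Se1 fixes effort; stroke away)
#2 |I1  (I1 integral (f out))
#0 |J1  (1-jn J1 has f-setter on 2)
#3 |J1  (J1 flow already set via bond 2)
#1 |J2  (through GY1, causality inverts; strokes same side of GY1)
#5 |I2  (closing 1-jn rule on J2)

dp_I1/dt = -10*p_I2/7 - q_C1/9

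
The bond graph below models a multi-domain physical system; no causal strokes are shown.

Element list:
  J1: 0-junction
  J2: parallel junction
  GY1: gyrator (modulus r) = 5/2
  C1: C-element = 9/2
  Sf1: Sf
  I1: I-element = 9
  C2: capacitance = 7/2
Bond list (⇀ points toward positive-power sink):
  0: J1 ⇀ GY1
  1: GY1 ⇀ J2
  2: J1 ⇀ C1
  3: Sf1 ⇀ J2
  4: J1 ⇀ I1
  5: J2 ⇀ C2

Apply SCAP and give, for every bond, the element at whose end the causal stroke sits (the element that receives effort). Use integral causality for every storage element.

bond 0 stroke→GY1
bond 1 stroke→GY1
bond 2 stroke→J1
bond 3 stroke→Sf1
bond 4 stroke→I1
bond 5 stroke→J2

#3 →Sf1  (source Sf1 imposes f)
#2 →J1  (C1: C, integral causality)
#0 →GY1  (J1 effort already set via bond 2)
#4 →I1  (J1 effort already set via bond 2)
#1 →GY1  (through GY1, causality inverts; strokes same side of GY1)
#5 →J2  (J2 needs exactly one e-in)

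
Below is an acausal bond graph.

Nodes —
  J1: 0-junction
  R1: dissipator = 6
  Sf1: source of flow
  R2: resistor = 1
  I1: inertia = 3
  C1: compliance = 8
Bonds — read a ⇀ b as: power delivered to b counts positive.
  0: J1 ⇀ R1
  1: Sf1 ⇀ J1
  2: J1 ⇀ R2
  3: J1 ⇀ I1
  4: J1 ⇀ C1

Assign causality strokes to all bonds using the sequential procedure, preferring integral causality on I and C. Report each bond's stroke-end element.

b1 →Sf1  (Sf1 (Sf) sets flow on bond)
b3 →I1  (I1 integral (f out))
b4 →J1  (prefer integral on C1)
b0 →R1  (common-e at J1 fixed by 4)
b2 →R2  (J1 effort already set via bond 4)

bond 0 |R1
bond 1 |Sf1
bond 2 |R2
bond 3 |I1
bond 4 |J1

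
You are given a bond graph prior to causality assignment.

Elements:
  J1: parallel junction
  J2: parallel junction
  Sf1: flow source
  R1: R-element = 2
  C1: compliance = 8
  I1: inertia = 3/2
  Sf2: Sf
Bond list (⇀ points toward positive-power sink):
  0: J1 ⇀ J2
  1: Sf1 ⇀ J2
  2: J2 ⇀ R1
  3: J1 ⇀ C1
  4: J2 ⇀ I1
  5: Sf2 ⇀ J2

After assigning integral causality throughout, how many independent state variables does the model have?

#1 stroke at Sf1  (source Sf1 imposes f)
#5 stroke at Sf2  (Sf2 fixes flow; stroke at Sf2)
#3 stroke at J1  (C1 outputs effort q/C1)
#0 stroke at J2  (common-e at J1 fixed by 3)
#2 stroke at R1  (J2: bond 0 brought effort, rest push out)
#4 stroke at I1  (0-jn J2 has e-setter on 0)

2  (C1, I1 all integral)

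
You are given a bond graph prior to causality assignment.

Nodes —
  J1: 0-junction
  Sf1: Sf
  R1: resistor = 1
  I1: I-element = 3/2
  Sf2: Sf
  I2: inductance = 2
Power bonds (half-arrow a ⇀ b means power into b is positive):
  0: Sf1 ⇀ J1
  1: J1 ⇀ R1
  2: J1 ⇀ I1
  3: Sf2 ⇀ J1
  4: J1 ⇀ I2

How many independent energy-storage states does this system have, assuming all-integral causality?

b0 |Sf1  (source Sf1 imposes f)
b3 |Sf2  (Sf2 fixes flow; stroke at Sf2)
b2 |I1  (I1 integral (f out))
b4 |I2  (I2 integral (f out))
b1 |J1  (closing 0-jn rule on J1)

2  (I1, I2 all integral)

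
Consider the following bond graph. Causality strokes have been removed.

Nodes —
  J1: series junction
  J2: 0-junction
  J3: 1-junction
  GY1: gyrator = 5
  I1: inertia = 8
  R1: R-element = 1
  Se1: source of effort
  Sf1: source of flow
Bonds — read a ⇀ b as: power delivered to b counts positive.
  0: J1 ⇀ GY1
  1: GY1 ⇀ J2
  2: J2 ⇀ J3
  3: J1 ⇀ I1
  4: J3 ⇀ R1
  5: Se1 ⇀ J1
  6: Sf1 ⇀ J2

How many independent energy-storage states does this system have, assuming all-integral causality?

1  (I1 all integral)

b5 stroke→J1  (source Se1 imposes e)
b6 stroke→Sf1  (Sf1: flow source, stroke at near end)
b3 stroke→I1  (I1 integral (f out))
b0 stroke→J1  (1-jn J1 has f-setter on 3)
b1 stroke→J2  (through GY1, causality inverts; strokes same side of GY1)
b2 stroke→J3  (J2 effort already set via bond 1)
b4 stroke→R1  (closing 1-jn rule on J3)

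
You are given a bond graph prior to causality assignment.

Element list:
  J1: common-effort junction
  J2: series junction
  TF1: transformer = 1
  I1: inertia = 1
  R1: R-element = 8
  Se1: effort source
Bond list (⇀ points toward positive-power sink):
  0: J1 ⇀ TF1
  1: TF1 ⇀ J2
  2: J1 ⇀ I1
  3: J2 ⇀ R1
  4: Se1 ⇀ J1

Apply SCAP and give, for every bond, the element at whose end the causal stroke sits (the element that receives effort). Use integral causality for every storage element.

β4 →J1  (Se1 (Se) sets effort on bond)
β0 →TF1  (J1: bond 4 brought effort, rest push out)
β2 →I1  (0-jn J1 has e-setter on 4)
β1 →J2  (through TF1, causality passes straight; one stroke at TF1)
β3 →R1  (J2: last free bond brings flow in)

#0 stroke at TF1
#1 stroke at J2
#2 stroke at I1
#3 stroke at R1
#4 stroke at J1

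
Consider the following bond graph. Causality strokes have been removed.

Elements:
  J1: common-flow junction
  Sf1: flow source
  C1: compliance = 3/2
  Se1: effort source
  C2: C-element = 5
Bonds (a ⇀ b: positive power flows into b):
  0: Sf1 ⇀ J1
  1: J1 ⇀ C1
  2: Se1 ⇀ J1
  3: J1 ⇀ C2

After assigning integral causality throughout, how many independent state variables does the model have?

2  (C1, C2 all integral)

b0 |Sf1  (Sf1 fixes flow; stroke at Sf1)
b2 |J1  (Se1: effort source, stroke at far end)
b1 |J1  (J1: bond 0 brought flow, rest push out)
b3 |J1  (J1 flow already set via bond 0)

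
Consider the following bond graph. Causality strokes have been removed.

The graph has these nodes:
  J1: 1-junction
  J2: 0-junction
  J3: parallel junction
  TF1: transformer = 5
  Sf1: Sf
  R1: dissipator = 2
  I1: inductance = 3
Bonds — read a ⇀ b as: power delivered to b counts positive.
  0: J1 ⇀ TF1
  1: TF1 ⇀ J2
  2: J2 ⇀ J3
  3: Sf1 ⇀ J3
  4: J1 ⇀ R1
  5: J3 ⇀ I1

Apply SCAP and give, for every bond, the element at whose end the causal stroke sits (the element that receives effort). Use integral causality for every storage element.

bond 0 |TF1
bond 1 |J2
bond 2 |J3
bond 3 |Sf1
bond 4 |J1
bond 5 |I1

b3 |Sf1  (Sf1: flow source, stroke at near end)
b5 |I1  (I1 outputs flow p/I1)
b2 |J3  (closing 0-jn rule on J3)
b1 |J2  (only one effort-in slot at J2)
b0 |TF1  (TF TF1: opposite of bond 1)
b4 |J1  (J1 flow already set via bond 0)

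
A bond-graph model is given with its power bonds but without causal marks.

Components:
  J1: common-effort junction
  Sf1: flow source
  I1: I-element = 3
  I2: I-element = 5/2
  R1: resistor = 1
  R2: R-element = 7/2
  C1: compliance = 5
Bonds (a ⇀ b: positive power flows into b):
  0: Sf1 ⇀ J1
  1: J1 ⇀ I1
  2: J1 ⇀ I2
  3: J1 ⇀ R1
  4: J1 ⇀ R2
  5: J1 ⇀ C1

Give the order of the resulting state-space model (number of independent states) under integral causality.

β0 stroke→Sf1  (Sf1 (Sf) sets flow on bond)
β1 stroke→I1  (I1 outputs flow p/I1)
β2 stroke→I2  (I2: I, integral causality)
β5 stroke→J1  (C1 integral (e out))
β3 stroke→R1  (J1: bond 5 brought effort, rest push out)
β4 stroke→R2  (J1 effort already set via bond 5)

3  (C1, I1, I2 all integral)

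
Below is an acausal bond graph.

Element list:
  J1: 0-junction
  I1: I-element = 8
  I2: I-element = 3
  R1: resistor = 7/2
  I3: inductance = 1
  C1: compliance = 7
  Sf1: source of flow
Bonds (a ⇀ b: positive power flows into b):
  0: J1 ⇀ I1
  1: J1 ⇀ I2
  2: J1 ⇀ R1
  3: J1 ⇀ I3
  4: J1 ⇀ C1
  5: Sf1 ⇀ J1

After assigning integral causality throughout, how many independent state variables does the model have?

#5 stroke→Sf1  (source Sf1 imposes f)
#0 stroke→I1  (I1 outputs flow p/I1)
#1 stroke→I2  (I2 outputs flow p/I2)
#3 stroke→I3  (prefer integral on I3)
#4 stroke→J1  (C1 outputs effort q/C1)
#2 stroke→R1  (J1: bond 4 brought effort, rest push out)

4  (C1, I1, I2, I3 all integral)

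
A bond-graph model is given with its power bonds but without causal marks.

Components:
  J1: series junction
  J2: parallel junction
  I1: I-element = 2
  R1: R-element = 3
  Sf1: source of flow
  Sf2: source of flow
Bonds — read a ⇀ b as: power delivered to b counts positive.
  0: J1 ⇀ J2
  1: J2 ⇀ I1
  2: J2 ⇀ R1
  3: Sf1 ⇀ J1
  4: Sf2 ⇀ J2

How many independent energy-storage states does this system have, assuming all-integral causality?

1  (I1 all integral)

bond 3 stroke→Sf1  (Sf1 fixes flow; stroke at Sf1)
bond 4 stroke→Sf2  (Sf2 fixes flow; stroke at Sf2)
bond 0 stroke→J1  (J1: bond 3 brought flow, rest push out)
bond 1 stroke→I1  (prefer integral on I1)
bond 2 stroke→J2  (J2: last free bond brings effort in)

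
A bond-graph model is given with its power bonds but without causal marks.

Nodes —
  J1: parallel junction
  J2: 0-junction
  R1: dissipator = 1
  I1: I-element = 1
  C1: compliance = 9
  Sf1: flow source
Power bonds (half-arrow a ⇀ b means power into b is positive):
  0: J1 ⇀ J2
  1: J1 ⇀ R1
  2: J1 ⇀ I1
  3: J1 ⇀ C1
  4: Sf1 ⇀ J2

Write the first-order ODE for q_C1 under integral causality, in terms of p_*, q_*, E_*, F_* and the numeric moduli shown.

dq_C1/dt = F_Sf1 - p_I1 - q_C1/9

b4 →Sf1  (source Sf1 imposes f)
b0 →J2  (J2: last free bond brings effort in)
b2 →I1  (I1 integral (f out))
b3 →J1  (C1: C, integral causality)
b1 →R1  (J1: bond 3 brought effort, rest push out)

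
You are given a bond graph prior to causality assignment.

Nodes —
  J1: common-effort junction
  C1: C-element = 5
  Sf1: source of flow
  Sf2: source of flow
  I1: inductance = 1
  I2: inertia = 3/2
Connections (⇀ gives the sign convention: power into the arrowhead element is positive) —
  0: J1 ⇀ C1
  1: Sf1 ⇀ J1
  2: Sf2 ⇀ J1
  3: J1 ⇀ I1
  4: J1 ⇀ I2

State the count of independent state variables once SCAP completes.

3  (C1, I1, I2 all integral)

#1 stroke at Sf1  (Sf1 fixes flow; stroke at Sf1)
#2 stroke at Sf2  (Sf2: flow source, stroke at near end)
#0 stroke at J1  (C1: C, integral causality)
#3 stroke at I1  (common-e at J1 fixed by 0)
#4 stroke at I2  (J1 effort already set via bond 0)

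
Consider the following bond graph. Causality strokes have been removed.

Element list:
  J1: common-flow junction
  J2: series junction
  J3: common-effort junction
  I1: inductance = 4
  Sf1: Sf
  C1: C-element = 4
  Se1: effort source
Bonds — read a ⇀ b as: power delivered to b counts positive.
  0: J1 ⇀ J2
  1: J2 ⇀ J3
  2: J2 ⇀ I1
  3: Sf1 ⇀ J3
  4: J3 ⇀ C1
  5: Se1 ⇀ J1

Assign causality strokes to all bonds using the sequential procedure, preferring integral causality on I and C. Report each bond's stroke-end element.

bond 0 stroke at J2
bond 1 stroke at J2
bond 2 stroke at I1
bond 3 stroke at Sf1
bond 4 stroke at J3
bond 5 stroke at J1

#3 stroke at Sf1  (Sf1: flow source, stroke at near end)
#5 stroke at J1  (Se1 fixes effort; stroke away)
#0 stroke at J2  (J1 needs exactly one f-in)
#2 stroke at I1  (prefer integral on I1)
#1 stroke at J2  (common-f at J2 fixed by 2)
#4 stroke at J3  (only one effort-in slot at J3)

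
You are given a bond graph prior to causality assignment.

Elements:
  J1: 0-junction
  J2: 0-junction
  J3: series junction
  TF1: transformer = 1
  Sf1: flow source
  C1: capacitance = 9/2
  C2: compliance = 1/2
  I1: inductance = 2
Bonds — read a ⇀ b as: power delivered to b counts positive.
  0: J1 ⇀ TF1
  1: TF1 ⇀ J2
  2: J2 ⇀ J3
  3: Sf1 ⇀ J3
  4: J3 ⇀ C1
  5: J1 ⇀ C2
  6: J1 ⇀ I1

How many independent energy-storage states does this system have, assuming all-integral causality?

3  (C1, C2, I1 all integral)

#3 →Sf1  (Sf1 (Sf) sets flow on bond)
#2 →J3  (common-f at J3 fixed by 3)
#4 →J3  (1-jn J3 has f-setter on 3)
#1 →J2  (J2 needs exactly one e-in)
#0 →TF1  (TF1 one-in-one-out from 1)
#5 →J1  (C2 integral (e out))
#6 →I1  (J1 effort already set via bond 5)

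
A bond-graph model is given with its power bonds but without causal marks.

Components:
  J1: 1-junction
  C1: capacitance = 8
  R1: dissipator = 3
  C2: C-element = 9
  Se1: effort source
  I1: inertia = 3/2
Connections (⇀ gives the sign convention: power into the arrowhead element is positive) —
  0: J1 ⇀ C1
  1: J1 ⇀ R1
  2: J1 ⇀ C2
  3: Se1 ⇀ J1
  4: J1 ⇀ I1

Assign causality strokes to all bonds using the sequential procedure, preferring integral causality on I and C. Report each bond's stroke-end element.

b3 |J1  (Se1 fixes effort; stroke away)
b0 |J1  (C1 integral (e out))
b2 |J1  (C2 integral (e out))
b4 |I1  (I1: I, integral causality)
b1 |J1  (common-f at J1 fixed by 4)

b0 |J1
b1 |J1
b2 |J1
b3 |J1
b4 |I1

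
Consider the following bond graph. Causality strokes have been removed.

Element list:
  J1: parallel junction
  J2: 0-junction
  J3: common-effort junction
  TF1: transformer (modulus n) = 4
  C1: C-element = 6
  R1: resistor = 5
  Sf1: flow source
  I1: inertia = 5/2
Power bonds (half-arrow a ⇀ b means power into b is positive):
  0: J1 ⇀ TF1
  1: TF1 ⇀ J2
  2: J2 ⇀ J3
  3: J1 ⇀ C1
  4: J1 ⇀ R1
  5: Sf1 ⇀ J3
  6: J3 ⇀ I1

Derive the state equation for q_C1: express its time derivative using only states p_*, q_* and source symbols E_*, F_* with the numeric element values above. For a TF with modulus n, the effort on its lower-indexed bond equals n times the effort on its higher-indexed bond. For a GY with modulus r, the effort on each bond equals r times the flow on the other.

β5 stroke at Sf1  (source Sf1 imposes f)
β3 stroke at J1  (C1: C, integral causality)
β0 stroke at TF1  (common-e at J1 fixed by 3)
β4 stroke at R1  (J1 effort already set via bond 3)
β1 stroke at J2  (TF1: transformer flips bond 0)
β2 stroke at J3  (J2: bond 1 brought effort, rest push out)
β6 stroke at I1  (J3: bond 2 brought effort, rest push out)

dq_C1/dt = F_Sf1/4 - p_I1/10 - q_C1/30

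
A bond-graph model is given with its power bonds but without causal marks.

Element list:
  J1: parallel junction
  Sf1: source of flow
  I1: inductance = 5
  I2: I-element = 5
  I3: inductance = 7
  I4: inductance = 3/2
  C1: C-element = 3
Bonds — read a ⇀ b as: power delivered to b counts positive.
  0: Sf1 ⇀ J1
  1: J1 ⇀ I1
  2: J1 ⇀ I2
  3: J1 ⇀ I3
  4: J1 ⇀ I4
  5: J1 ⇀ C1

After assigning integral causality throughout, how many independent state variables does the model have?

5  (C1, I1, I2, I3, I4 all integral)

bond 0 |Sf1  (Sf1: flow source, stroke at near end)
bond 1 |I1  (prefer integral on I1)
bond 2 |I2  (I2 integral (f out))
bond 3 |I3  (prefer integral on I3)
bond 4 |I4  (I4 outputs flow p/I4)
bond 5 |J1  (only one effort-in slot at J1)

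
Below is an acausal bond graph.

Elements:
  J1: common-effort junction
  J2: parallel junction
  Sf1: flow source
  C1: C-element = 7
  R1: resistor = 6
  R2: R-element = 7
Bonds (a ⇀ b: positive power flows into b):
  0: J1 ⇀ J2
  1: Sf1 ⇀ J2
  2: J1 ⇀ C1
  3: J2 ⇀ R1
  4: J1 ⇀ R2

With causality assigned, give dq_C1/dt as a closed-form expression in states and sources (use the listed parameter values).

β1 |Sf1  (Sf1 (Sf) sets flow on bond)
β2 |J1  (prefer integral on C1)
β0 |J2  (J1 effort already set via bond 2)
β4 |R2  (J1: bond 2 brought effort, rest push out)
β3 |R1  (J2 effort already set via bond 0)

dq_C1/dt = F_Sf1 - 13*q_C1/294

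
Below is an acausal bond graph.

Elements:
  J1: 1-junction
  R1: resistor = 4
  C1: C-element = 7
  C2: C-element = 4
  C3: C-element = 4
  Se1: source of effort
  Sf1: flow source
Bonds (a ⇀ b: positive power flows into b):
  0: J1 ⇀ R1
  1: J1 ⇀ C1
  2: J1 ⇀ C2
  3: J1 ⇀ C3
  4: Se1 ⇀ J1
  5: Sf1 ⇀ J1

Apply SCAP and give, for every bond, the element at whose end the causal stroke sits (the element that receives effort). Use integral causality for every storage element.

bond 0 stroke→J1
bond 1 stroke→J1
bond 2 stroke→J1
bond 3 stroke→J1
bond 4 stroke→J1
bond 5 stroke→Sf1

b4 stroke→J1  (Se1 fixes effort; stroke away)
b5 stroke→Sf1  (Sf1 fixes flow; stroke at Sf1)
b0 stroke→J1  (J1: bond 5 brought flow, rest push out)
b1 stroke→J1  (common-f at J1 fixed by 5)
b2 stroke→J1  (J1: bond 5 brought flow, rest push out)
b3 stroke→J1  (common-f at J1 fixed by 5)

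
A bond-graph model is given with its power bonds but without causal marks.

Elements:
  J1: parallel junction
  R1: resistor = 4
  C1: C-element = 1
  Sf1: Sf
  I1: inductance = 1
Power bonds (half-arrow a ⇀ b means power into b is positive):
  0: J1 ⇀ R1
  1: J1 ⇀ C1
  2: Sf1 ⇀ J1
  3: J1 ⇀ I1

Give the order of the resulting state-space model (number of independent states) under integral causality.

b2 →Sf1  (Sf1: flow source, stroke at near end)
b1 →J1  (C1 outputs effort q/C1)
b0 →R1  (0-jn J1 has e-setter on 1)
b3 →I1  (J1: bond 1 brought effort, rest push out)

2  (C1, I1 all integral)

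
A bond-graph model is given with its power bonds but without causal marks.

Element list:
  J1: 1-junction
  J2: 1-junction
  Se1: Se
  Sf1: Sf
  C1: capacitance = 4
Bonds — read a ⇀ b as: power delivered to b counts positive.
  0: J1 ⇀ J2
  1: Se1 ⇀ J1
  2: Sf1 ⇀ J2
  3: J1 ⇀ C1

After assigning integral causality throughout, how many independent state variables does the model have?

bond 1 |J1  (Se1: effort source, stroke at far end)
bond 2 |Sf1  (Sf1 (Sf) sets flow on bond)
bond 0 |J2  (common-f at J2 fixed by 2)
bond 3 |J1  (common-f at J1 fixed by 0)

1  (C1 all integral)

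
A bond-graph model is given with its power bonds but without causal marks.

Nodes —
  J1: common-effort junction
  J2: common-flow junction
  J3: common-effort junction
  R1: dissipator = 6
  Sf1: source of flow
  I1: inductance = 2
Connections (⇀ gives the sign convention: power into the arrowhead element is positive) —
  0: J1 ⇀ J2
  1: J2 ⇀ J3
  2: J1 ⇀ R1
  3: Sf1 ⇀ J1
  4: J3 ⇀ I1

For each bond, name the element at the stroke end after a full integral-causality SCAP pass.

β3 |Sf1  (source Sf1 imposes f)
β4 |I1  (prefer integral on I1)
β1 |J3  (closing 0-jn rule on J3)
β0 |J2  (J2: bond 1 brought flow, rest push out)
β2 |J1  (J1: last free bond brings effort in)

bond 0 |J2
bond 1 |J3
bond 2 |J1
bond 3 |Sf1
bond 4 |I1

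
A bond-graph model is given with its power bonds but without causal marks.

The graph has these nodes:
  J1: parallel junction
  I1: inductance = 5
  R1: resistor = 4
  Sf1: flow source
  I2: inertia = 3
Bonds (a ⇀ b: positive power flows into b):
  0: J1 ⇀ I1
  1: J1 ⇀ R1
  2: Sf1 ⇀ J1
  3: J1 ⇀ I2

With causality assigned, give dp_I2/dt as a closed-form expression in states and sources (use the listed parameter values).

b2 →Sf1  (Sf1 fixes flow; stroke at Sf1)
b0 →I1  (prefer integral on I1)
b3 →I2  (I2: I, integral causality)
b1 →J1  (closing 0-jn rule on J1)

dp_I2/dt = 4*F_Sf1 - 4*p_I1/5 - 4*p_I2/3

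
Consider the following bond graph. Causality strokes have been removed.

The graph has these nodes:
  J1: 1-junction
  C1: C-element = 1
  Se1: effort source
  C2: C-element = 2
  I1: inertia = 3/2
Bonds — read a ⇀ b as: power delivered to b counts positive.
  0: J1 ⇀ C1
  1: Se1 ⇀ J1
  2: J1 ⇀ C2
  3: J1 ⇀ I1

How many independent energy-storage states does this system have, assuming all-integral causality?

#1 |J1  (source Se1 imposes e)
#0 |J1  (prefer integral on C1)
#2 |J1  (prefer integral on C2)
#3 |I1  (J1 needs exactly one f-in)

3  (C1, C2, I1 all integral)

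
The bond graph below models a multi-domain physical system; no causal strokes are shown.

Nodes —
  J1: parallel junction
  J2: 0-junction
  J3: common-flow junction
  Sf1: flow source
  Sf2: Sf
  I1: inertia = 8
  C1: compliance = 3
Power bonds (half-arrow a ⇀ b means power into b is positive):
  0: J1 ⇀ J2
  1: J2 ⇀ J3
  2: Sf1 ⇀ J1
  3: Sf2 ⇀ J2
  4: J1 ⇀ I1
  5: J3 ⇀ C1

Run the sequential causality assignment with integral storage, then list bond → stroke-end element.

β2 →Sf1  (Sf1 fixes flow; stroke at Sf1)
β3 →Sf2  (source Sf2 imposes f)
β4 →I1  (I1: I, integral causality)
β0 →J1  (J1: last free bond brings effort in)
β1 →J2  (J2: last free bond brings effort in)
β5 →J3  (common-f at J3 fixed by 1)

bond 0 |J1
bond 1 |J2
bond 2 |Sf1
bond 3 |Sf2
bond 4 |I1
bond 5 |J3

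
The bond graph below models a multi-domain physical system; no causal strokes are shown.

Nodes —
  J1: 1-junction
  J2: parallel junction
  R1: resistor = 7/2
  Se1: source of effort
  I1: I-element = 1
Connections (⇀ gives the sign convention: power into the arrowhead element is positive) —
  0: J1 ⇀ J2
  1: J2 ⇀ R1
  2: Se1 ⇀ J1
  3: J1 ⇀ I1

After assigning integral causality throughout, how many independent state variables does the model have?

1  (I1 all integral)

β2 →J1  (Se1 (Se) sets effort on bond)
β3 →I1  (I1 outputs flow p/I1)
β0 →J1  (J1: bond 3 brought flow, rest push out)
β1 →J2  (closing 0-jn rule on J2)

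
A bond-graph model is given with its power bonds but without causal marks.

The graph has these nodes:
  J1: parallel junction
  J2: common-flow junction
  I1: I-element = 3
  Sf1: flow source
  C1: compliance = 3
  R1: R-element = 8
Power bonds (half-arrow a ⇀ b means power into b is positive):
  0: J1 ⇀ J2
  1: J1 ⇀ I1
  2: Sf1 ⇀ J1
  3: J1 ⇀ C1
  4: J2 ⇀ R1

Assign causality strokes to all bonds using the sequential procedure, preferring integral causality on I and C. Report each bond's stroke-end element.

bond 2 stroke→Sf1  (source Sf1 imposes f)
bond 1 stroke→I1  (I1 outputs flow p/I1)
bond 3 stroke→J1  (C1 integral (e out))
bond 0 stroke→J2  (J1: bond 3 brought effort, rest push out)
bond 4 stroke→R1  (closing 1-jn rule on J2)

bond 0 →J2
bond 1 →I1
bond 2 →Sf1
bond 3 →J1
bond 4 →R1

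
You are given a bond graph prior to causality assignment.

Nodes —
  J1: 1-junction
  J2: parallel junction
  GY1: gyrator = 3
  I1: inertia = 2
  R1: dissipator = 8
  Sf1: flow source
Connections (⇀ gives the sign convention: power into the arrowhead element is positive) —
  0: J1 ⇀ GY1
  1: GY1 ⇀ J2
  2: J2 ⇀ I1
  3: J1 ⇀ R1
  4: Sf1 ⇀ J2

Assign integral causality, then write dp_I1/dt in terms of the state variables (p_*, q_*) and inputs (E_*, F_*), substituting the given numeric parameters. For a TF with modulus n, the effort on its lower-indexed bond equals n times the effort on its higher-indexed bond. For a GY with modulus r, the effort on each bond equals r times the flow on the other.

dp_I1/dt = 9*F_Sf1/8 - 9*p_I1/16

β4 →Sf1  (Sf1: flow source, stroke at near end)
β2 →I1  (I1 outputs flow p/I1)
β1 →J2  (closing 0-jn rule on J2)
β0 →J1  (GY1: gyrator matches bond 1)
β3 →R1  (only one flow-in slot at J1)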